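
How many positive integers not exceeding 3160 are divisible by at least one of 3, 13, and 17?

1053 + 243 + 185 − 81 − 61 − 14 + 4 = 1329

1329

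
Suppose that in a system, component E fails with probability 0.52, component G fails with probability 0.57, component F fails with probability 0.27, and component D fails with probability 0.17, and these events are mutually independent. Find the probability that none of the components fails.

Since the events are independent, P(none) is the product of the individual non-occurrence probabilities.
P(none) = (1 − 0.52) × (1 − 0.57) × (1 − 0.27) × (1 − 0.17) = 0.48 × 0.43 × 0.73 × 0.83 = 0.12505776

0.12505776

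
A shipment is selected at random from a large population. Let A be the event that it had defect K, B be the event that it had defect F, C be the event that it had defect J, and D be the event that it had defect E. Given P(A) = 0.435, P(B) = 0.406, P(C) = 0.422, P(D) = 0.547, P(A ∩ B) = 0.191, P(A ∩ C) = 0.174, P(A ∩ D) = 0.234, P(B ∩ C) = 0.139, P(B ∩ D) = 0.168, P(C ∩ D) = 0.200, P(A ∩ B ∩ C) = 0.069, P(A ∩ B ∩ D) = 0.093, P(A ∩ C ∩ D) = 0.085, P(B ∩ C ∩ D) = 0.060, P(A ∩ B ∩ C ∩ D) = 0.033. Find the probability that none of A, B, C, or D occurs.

0.022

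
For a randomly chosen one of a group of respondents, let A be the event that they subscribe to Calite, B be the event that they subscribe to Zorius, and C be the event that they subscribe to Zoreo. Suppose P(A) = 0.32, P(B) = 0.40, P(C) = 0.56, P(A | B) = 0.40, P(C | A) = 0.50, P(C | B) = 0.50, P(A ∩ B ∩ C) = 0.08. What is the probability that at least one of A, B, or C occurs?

P(A ∩ B) = P(B)·P(A|B) = 0.40 × 0.40 = 0.16
P(A ∩ C) = P(A)·P(C|A) = 0.32 × 0.50 = 0.16
P(B ∩ C) = P(B)·P(C|B) = 0.40 × 0.50 = 0.20
By inclusion–exclusion:
P(A ∪ B ∪ C) = 0.32 + 0.40 + 0.56 − 0.16 − 0.16 − 0.20 + 0.08 = 0.84

0.84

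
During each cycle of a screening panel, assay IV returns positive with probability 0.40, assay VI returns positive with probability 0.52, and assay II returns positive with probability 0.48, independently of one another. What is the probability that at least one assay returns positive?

0.85024

P(none) = (1 − 0.40) × (1 − 0.52) × (1 − 0.48) = 0.60 × 0.48 × 0.52 = 0.14976
P(at least one) = 1 − 0.14976 = 0.85024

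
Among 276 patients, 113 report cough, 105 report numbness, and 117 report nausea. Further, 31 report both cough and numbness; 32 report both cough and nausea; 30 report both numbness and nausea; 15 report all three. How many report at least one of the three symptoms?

|union| = 113 + 105 + 117 − 31 − 32 − 30 + 15 = 257

257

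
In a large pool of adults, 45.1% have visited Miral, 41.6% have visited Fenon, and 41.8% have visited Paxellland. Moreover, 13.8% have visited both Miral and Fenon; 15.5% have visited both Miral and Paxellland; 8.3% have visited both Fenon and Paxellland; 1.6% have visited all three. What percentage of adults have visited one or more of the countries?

92.5%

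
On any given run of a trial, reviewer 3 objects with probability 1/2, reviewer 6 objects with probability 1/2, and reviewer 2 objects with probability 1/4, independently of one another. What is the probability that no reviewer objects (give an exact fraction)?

P(none) = (1 − 1/2) × (1 − 1/2) × (1 − 1/4) = 1/2 × 1/2 × 3/4 = 3/16

3/16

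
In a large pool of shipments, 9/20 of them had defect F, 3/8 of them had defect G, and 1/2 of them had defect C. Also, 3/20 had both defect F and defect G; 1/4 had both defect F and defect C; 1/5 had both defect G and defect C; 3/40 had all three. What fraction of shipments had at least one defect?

Apply inclusion-exclusion:
P(union) = 9/20 + 3/8 + 1/2 − 3/20 − 1/4 − 1/5 + 3/40 = 4/5

4/5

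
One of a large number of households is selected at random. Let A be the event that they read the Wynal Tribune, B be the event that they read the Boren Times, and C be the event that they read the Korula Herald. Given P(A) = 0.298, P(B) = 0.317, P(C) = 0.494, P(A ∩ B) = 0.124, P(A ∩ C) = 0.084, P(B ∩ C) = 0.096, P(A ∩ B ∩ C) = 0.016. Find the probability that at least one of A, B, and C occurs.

0.821

P(A ∪ B ∪ C) = 0.298 + 0.317 + 0.494 − 0.124 − 0.084 − 0.096 + 0.016 = 0.821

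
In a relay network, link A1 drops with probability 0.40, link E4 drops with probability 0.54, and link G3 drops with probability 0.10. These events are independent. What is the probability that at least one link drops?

0.7516

P(none) = (1 − 0.40) × (1 − 0.54) × (1 − 0.10) = 0.60 × 0.46 × 0.90 = 0.2484
P(at least one) = 1 − 0.2484 = 0.7516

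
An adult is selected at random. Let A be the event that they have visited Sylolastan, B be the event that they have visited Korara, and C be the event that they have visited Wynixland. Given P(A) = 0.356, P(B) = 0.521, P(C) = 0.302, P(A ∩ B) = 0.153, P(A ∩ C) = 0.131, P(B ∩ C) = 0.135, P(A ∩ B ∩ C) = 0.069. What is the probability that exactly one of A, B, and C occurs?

0.548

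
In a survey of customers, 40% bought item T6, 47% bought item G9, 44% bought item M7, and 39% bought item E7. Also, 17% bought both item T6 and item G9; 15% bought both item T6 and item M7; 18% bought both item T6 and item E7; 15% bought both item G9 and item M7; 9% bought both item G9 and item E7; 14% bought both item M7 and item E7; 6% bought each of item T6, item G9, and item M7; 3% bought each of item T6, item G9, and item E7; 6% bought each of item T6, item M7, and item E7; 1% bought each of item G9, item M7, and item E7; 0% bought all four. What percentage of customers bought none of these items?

2%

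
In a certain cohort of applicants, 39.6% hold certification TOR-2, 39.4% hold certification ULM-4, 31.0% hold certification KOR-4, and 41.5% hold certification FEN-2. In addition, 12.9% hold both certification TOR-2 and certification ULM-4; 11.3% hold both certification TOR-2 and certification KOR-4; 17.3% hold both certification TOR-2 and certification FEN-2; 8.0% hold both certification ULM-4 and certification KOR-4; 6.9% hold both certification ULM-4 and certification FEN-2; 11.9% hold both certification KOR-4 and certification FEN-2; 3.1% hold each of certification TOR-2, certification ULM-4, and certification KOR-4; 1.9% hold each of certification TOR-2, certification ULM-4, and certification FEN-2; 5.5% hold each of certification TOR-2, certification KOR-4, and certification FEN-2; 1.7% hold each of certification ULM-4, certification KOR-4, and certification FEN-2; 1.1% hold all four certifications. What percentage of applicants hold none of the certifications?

5.7%

P(≥1) = 39.6 + 39.4 + 31.0 + 41.5 − 12.9 − 11.3 − 17.3 − 8.0 − 6.9 − 11.9 + 3.1 + 1.9 + 5.5 + 1.7 − 1.1 = 94.3%
P(none) = 100% − 94.3% = 5.7%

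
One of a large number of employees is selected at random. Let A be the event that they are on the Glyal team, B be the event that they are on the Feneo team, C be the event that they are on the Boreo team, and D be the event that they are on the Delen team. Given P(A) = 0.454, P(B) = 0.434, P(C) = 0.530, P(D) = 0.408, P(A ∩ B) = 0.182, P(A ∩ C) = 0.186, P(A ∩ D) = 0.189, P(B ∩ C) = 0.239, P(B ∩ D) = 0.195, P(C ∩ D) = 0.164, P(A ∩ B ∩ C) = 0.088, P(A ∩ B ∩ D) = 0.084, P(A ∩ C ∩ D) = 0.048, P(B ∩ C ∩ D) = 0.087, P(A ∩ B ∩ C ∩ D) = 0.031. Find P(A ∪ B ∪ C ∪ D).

P(A ∪ B ∪ C ∪ D) = 0.454 + 0.434 + 0.530 + 0.408 − 0.182 − 0.186 − 0.189 − 0.239 − 0.195 − 0.164 + 0.088 + 0.084 + 0.048 + 0.087 − 0.031 = 0.947

0.947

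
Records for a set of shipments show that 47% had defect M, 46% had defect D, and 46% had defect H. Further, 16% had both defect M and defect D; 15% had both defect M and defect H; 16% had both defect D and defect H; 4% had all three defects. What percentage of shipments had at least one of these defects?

96%

By inclusion–exclusion:
P(at least one) = 47 + 46 + 46 − 16 − 15 − 16 + 4 = 96%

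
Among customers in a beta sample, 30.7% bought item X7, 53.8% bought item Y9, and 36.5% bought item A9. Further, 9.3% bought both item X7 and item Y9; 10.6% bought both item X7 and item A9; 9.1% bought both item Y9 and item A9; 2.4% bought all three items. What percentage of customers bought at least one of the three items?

By inclusion-exclusion,
P(union) = 30.7 + 53.8 + 36.5 − 9.3 − 10.6 − 9.1 + 2.4 = 94.4%

94.4%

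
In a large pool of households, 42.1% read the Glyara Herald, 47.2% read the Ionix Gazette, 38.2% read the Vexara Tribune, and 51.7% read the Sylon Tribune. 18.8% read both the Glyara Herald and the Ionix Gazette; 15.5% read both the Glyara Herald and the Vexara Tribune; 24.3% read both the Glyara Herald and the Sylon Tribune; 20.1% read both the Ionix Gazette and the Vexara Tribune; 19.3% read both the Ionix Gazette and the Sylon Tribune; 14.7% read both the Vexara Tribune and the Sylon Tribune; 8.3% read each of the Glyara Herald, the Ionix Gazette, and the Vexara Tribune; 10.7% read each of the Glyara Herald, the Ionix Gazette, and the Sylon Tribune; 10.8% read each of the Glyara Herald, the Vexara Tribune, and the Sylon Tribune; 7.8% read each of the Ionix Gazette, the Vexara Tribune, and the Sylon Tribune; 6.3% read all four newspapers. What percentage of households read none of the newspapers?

By inclusion–exclusion:
P(≥1) = 42.1 + 47.2 + 38.2 + 51.7 − 18.8 − 15.5 − 24.3 − 20.1 − 19.3 − 14.7 + 8.3 + 10.7 + 10.8 + 7.8 − 6.3 = 97.8%
P(none) = 100% − 97.8% = 2.2%

2.2%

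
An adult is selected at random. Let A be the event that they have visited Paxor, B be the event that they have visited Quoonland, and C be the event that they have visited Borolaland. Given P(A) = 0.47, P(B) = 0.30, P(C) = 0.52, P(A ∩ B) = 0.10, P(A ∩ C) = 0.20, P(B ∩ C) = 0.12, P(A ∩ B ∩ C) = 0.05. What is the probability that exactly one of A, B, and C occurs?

P(exactly one) = 0.47 + 0.30 + 0.52 − 2·0.10 − 2·0.20 − 2·0.12 + 3·0.05 = 0.60

0.60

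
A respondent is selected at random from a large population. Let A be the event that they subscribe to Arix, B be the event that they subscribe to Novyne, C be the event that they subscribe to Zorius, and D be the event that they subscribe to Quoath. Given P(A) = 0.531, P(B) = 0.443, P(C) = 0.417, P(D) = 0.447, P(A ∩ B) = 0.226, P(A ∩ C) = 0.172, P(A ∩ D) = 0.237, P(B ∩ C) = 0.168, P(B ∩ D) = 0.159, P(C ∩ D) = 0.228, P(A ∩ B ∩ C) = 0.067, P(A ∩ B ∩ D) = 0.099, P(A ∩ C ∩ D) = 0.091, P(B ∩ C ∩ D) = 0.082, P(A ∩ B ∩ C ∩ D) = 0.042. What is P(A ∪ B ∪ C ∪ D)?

Using inclusion–exclusion:
P(A ∪ B ∪ C ∪ D) = 0.531 + 0.443 + 0.417 + 0.447 − 0.226 − 0.172 − 0.237 − 0.168 − 0.159 − 0.228 + 0.067 + 0.099 + 0.091 + 0.082 − 0.042 = 0.945

0.945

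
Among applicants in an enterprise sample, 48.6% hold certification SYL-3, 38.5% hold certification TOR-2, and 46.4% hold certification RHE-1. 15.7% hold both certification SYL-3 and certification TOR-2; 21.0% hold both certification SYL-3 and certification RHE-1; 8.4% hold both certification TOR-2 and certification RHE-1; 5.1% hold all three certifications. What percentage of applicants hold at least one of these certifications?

Inclusion–exclusion gives
P(union) = 48.6 + 38.5 + 46.4 − 15.7 − 21.0 − 8.4 + 5.1 = 93.5%

93.5%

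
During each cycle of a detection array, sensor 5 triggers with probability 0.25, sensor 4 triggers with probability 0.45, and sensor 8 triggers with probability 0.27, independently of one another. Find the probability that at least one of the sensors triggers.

0.698875

Independence gives P(none) = ∏(1 − pᵢ).
P(none) = (1 − 0.25) × (1 − 0.45) × (1 − 0.27) = 0.75 × 0.55 × 0.73 = 0.301125
P(at least one) = 1 − 0.301125 = 0.698875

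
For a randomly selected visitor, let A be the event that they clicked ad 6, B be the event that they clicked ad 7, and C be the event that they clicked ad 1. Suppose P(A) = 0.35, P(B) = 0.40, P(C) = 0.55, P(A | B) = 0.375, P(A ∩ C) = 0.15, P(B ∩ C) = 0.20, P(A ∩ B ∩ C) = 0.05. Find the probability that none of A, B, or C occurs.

P(A ∩ B) = P(B)·P(A|B) = 0.40 × 0.375 = 0.15
Using inclusion–exclusion:
P(A ∪ B ∪ C) = 0.35 + 0.40 + 0.55 − 0.15 − 0.15 − 0.20 + 0.05 = 0.85
P(none) = 1 − 0.85 = 0.15

0.15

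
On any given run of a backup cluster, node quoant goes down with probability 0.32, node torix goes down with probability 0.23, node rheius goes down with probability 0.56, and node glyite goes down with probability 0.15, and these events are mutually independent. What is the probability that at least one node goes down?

0.8041736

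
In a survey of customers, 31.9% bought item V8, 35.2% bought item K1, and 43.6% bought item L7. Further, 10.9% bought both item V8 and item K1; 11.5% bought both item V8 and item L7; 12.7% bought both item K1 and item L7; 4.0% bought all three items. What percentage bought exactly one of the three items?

52.5%

P(exactly one) = 31.9 + 35.2 + 43.6 − 2·10.9 − 2·11.5 − 2·12.7 + 3·4.0 = 52.5%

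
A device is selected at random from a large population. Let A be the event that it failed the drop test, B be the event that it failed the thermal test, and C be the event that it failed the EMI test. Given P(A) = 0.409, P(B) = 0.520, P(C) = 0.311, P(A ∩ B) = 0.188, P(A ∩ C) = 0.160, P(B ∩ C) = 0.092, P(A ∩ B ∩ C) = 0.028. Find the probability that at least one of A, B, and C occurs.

By inclusion–exclusion:
P(A ∪ B ∪ C) = 0.409 + 0.520 + 0.311 − 0.188 − 0.160 − 0.092 + 0.028 = 0.828

0.828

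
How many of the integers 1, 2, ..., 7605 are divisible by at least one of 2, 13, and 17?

3802 + 585 + 447 − 292 − 223 − 34 + 17 = 4302

4302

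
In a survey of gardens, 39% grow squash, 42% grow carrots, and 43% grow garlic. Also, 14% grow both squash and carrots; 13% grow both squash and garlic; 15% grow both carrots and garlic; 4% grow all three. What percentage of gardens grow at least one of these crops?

P(at least one) = 39 + 42 + 43 − 14 − 13 − 15 + 4 = 86%

86%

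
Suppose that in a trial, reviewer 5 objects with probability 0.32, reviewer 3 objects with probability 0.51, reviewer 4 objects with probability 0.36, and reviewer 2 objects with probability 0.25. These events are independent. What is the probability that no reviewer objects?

Since the events are independent, P(none) is the product of the individual non-occurrence probabilities.
P(none) = (1 − 0.32) × (1 − 0.51) × (1 − 0.36) × (1 − 0.25) = 0.68 × 0.49 × 0.64 × 0.75 = 0.159936

0.159936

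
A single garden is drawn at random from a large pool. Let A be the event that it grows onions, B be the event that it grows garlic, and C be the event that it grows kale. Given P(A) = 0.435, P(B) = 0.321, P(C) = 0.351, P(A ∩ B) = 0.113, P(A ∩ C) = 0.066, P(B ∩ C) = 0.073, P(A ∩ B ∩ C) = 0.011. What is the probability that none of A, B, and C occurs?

P(A ∪ B ∪ C) = 0.435 + 0.321 + 0.351 − 0.113 − 0.066 − 0.073 + 0.011 = 0.866
P(none) = 1 − 0.866 = 0.134

0.134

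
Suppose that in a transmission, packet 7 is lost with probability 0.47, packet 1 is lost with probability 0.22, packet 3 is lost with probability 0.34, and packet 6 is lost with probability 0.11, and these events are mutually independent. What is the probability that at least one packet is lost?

P(none) = (1 − 0.47) × (1 − 0.22) × (1 − 0.34) × (1 − 0.11) = 0.53 × 0.78 × 0.66 × 0.89 = 0.24283116
P(at least one) = 1 − 0.24283116 = 0.75716884

0.75716884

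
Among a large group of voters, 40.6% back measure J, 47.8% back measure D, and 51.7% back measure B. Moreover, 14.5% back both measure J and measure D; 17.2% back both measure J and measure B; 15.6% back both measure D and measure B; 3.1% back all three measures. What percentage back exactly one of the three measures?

54.8%

Using the inclusion–exclusion count for exactly one event:
P(exactly one) = 40.6 + 47.8 + 51.7 − 2·14.5 − 2·17.2 − 2·15.6 + 3·3.1 = 54.8%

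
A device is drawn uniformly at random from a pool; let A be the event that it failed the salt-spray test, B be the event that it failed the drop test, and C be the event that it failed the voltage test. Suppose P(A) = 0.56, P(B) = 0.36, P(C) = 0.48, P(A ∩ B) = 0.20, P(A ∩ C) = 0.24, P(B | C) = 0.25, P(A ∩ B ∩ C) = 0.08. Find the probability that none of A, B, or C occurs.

0.08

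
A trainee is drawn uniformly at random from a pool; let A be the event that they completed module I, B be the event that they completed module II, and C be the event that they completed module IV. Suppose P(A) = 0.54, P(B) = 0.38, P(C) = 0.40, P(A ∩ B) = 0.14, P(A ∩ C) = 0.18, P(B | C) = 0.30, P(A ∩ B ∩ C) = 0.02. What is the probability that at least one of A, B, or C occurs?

0.90

P(B ∩ C) = P(C)·P(B|C) = 0.40 × 0.30 = 0.12
P(A ∪ B ∪ C) = 0.54 + 0.38 + 0.40 − 0.14 − 0.18 − 0.12 + 0.02 = 0.90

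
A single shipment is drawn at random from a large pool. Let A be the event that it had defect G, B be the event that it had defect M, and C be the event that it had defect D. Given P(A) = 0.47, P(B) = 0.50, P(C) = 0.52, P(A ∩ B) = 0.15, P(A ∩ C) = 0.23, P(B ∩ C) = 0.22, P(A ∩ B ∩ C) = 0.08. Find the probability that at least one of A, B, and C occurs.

P(A ∪ B ∪ C) = 0.47 + 0.50 + 0.52 − 0.15 − 0.23 − 0.22 + 0.08 = 0.97

0.97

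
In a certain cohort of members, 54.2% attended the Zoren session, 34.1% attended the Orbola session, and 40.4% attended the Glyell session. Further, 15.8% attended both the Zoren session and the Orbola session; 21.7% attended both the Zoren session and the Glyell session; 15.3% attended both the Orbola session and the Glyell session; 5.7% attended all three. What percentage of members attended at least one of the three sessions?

P(≥1) = 54.2 + 34.1 + 40.4 − 15.8 − 21.7 − 15.3 + 5.7 = 81.6%

81.6%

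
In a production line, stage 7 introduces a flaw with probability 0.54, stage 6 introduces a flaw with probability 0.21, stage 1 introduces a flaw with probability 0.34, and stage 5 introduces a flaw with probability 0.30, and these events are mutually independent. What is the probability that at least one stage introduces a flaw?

0.8321092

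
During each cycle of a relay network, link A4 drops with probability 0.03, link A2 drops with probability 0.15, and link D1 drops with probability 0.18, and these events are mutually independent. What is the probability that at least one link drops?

Independence gives P(none) = ∏(1 − pᵢ).
P(none) = (1 − 0.03) × (1 − 0.15) × (1 − 0.18) = 0.97 × 0.85 × 0.82 = 0.67609
P(at least one) = 1 − 0.67609 = 0.32391

0.32391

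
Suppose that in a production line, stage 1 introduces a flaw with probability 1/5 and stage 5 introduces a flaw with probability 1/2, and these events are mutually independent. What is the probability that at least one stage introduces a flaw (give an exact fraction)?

Since the events are independent, P(none) is the product of the individual non-occurrence probabilities.
P(none) = (1 − 1/5) × (1 − 1/2) = 4/5 × 1/2 = 2/5
P(at least one) = 1 − 2/5 = 3/5

3/5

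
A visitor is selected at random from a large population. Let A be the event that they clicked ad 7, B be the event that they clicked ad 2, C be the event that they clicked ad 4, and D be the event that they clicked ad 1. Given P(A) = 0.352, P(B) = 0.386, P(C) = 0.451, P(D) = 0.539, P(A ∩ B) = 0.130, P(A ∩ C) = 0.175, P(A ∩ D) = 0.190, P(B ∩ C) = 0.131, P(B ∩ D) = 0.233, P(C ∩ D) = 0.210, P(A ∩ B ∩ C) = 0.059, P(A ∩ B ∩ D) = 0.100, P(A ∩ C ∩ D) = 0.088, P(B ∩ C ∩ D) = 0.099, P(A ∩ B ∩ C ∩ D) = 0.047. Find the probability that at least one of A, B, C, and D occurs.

0.958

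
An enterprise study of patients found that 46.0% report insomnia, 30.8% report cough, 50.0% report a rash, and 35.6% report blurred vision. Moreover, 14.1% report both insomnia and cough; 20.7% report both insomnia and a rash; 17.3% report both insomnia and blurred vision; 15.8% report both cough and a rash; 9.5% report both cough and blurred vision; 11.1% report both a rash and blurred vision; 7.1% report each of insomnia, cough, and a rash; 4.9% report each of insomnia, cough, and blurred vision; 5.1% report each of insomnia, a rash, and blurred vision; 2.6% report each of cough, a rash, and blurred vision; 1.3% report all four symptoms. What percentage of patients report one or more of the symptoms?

92.3%

Apply inclusion-exclusion:
P(at least one) = 46.0 + 30.8 + 50.0 + 35.6 − 14.1 − 20.7 − 17.3 − 15.8 − 9.5 − 11.1 + 7.1 + 4.9 + 5.1 + 2.6 − 1.3 = 92.3%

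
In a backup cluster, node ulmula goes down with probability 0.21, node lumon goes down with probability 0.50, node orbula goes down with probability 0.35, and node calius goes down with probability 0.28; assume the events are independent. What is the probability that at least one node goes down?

Independence gives P(none) = ∏(1 − pᵢ).
P(none) = (1 − 0.21) × (1 − 0.50) × (1 − 0.35) × (1 − 0.28) = 0.79 × 0.50 × 0.65 × 0.72 = 0.18486
P(at least one) = 1 − 0.18486 = 0.81514

0.81514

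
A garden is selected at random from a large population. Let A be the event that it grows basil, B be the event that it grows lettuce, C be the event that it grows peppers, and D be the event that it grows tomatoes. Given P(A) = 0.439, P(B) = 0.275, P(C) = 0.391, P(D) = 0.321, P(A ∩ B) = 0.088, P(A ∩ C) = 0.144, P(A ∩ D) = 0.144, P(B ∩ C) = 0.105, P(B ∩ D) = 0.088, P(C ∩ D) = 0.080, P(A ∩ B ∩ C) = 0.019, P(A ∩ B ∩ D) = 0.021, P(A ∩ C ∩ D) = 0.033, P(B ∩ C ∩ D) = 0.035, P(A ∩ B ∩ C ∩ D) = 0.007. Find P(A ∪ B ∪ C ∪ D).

P(A ∪ B ∪ C ∪ D) = 0.439 + 0.275 + 0.391 + 0.321 − 0.088 − 0.144 − 0.144 − 0.105 − 0.088 − 0.080 + 0.019 + 0.021 + 0.033 + 0.035 − 0.007 = 0.878

0.878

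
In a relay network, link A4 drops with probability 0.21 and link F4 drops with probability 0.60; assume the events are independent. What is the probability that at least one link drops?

Since the events are independent, P(none) is the product of the individual non-occurrence probabilities.
P(none) = (1 − 0.21) × (1 − 0.60) = 0.79 × 0.40 = 0.316
P(at least one) = 1 − 0.316 = 0.684

0.684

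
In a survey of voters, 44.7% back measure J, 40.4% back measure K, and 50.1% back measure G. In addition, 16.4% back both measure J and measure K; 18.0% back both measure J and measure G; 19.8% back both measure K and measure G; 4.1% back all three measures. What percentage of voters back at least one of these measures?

85.1%

Apply inclusion-exclusion:
P(≥1) = 44.7 + 40.4 + 50.1 − 16.4 − 18.0 − 19.8 + 4.1 = 85.1%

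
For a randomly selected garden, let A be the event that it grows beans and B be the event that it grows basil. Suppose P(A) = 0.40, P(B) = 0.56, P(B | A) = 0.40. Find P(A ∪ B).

0.80

P(A ∩ B) = P(A)·P(B|A) = 0.40 × 0.40 = 0.16
Inclusion–exclusion gives
P(A ∪ B) = 0.40 + 0.56 − 0.16 = 0.80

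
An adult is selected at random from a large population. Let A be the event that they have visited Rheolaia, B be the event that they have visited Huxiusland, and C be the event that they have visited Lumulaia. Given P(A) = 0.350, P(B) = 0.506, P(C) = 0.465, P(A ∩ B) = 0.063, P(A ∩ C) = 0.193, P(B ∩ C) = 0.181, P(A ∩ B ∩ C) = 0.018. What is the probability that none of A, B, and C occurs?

0.098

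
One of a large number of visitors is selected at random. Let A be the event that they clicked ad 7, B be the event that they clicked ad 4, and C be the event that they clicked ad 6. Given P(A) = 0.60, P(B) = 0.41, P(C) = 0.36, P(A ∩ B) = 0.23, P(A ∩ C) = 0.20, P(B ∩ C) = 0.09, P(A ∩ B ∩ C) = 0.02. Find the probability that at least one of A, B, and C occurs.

0.87

Inclusion–exclusion gives
P(A ∪ B ∪ C) = 0.60 + 0.41 + 0.36 − 0.23 − 0.20 − 0.09 + 0.02 = 0.87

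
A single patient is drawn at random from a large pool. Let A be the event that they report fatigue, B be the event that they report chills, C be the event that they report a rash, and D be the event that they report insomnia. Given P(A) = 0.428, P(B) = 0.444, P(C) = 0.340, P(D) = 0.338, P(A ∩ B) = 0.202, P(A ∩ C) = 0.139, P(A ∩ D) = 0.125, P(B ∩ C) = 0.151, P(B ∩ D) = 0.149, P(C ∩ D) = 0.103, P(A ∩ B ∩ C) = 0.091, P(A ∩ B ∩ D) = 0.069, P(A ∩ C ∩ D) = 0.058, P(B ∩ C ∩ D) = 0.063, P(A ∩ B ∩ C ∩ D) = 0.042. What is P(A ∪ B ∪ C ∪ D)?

0.920

Using inclusion–exclusion:
P(A ∪ B ∪ C ∪ D) = 0.428 + 0.444 + 0.340 + 0.338 − 0.202 − 0.139 − 0.125 − 0.151 − 0.149 − 0.103 + 0.091 + 0.069 + 0.058 + 0.063 − 0.042 = 0.920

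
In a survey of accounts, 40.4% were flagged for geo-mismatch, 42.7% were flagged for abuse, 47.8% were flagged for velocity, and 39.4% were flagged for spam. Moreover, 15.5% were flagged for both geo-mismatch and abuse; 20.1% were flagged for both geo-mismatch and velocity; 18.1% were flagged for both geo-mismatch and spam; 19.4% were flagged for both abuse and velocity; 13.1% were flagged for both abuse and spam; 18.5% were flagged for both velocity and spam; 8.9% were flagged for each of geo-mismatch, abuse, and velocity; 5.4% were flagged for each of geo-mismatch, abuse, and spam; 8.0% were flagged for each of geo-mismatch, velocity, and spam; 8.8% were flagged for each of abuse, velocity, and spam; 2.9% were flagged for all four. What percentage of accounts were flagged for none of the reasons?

P(at least one) = 40.4 + 42.7 + 47.8 + 39.4 − 15.5 − 20.1 − 18.1 − 19.4 − 13.1 − 18.5 + 8.9 + 5.4 + 8.0 + 8.8 − 2.9 = 93.8%
P(none) = 100% − 93.8% = 6.2%

6.2%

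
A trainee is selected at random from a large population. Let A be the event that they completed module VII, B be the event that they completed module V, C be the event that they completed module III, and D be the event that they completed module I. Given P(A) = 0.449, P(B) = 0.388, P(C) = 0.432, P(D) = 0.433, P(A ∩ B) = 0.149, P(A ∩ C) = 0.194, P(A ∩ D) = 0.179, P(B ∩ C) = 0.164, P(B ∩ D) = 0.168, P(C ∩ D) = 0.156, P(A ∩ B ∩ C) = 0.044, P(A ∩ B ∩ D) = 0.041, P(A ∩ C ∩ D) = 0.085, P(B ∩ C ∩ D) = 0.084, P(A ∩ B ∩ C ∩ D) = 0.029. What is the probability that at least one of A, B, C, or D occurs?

0.917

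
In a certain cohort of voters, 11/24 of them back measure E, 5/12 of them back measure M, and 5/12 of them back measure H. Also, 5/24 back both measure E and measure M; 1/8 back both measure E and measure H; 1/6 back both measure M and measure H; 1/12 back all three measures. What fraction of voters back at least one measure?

P(union) = 11/24 + 5/12 + 5/12 − 5/24 − 1/8 − 1/6 + 1/12 = 7/8

7/8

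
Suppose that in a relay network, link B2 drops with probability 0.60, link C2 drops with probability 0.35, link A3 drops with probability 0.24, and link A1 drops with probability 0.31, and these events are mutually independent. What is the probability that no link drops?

0.136344

P(none) = (1 − 0.60) × (1 − 0.35) × (1 − 0.24) × (1 − 0.31) = 0.40 × 0.65 × 0.76 × 0.69 = 0.136344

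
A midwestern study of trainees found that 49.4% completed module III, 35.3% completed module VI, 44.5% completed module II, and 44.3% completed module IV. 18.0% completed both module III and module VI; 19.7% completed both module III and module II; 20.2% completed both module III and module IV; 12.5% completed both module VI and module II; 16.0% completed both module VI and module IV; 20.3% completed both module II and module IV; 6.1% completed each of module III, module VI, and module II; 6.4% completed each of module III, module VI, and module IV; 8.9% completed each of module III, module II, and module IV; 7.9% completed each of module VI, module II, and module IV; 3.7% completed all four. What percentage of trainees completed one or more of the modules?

P(≥1) = 49.4 + 35.3 + 44.5 + 44.3 − 18.0 − 19.7 − 20.2 − 12.5 − 16.0 − 20.3 + 6.1 + 6.4 + 8.9 + 7.9 − 3.7 = 92.4%

92.4%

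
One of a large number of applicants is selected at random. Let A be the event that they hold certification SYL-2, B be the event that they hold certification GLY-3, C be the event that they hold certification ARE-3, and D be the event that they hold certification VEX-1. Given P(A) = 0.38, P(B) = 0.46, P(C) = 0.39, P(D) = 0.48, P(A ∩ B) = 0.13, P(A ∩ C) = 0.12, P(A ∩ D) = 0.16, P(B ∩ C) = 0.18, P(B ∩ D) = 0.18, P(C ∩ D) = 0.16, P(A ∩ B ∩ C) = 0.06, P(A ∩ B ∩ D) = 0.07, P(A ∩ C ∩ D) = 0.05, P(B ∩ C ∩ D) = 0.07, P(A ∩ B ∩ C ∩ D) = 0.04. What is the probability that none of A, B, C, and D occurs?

0.01

P(A ∪ B ∪ C ∪ D) = 0.38 + 0.46 + 0.39 + 0.48 − 0.13 − 0.12 − 0.16 − 0.18 − 0.18 − 0.16 + 0.06 + 0.07 + 0.05 + 0.07 − 0.04 = 0.99
P(none) = 1 − 0.99 = 0.01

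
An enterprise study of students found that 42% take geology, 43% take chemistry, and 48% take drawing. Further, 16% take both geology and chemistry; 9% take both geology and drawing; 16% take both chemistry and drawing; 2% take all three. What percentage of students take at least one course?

Using inclusion–exclusion:
P(at least one) = 42 + 43 + 48 − 16 − 9 − 16 + 2 = 94%

94%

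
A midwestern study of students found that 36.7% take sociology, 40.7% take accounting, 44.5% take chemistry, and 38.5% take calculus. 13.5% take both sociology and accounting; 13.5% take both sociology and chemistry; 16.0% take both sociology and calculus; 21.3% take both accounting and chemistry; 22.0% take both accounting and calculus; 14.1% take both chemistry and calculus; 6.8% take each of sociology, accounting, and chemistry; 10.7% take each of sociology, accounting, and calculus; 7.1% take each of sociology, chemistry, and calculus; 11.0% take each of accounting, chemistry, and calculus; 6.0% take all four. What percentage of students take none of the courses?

P(≥1) = 36.7 + 40.7 + 44.5 + 38.5 − 13.5 − 13.5 − 16.0 − 21.3 − 22.0 − 14.1 + 6.8 + 10.7 + 7.1 + 11.0 − 6.0 = 89.6%
P(none) = 100% − 89.6% = 10.4%

10.4%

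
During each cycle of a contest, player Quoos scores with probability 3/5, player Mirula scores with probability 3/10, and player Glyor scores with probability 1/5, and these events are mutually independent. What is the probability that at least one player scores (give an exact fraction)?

97/125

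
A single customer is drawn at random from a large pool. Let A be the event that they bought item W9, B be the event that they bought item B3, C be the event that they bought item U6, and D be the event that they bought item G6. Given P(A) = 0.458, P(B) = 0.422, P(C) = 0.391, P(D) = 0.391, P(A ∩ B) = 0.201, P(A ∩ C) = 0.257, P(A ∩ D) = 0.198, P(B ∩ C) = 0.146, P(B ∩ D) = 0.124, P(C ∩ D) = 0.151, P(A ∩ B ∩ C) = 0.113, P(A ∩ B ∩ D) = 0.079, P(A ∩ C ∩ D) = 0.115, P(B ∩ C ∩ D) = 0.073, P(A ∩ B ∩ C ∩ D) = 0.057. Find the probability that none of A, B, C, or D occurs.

0.092

P(A ∪ B ∪ C ∪ D) = 0.458 + 0.422 + 0.391 + 0.391 − 0.201 − 0.257 − 0.198 − 0.146 − 0.124 − 0.151 + 0.113 + 0.079 + 0.115 + 0.073 − 0.057 = 0.908
P(none) = 1 − 0.908 = 0.092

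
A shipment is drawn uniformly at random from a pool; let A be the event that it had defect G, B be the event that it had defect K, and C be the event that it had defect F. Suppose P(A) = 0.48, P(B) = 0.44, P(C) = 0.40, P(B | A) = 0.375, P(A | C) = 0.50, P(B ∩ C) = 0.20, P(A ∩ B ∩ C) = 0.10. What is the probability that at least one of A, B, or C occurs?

P(A ∩ B) = P(A)·P(B|A) = 0.48 × 0.375 = 0.18
P(A ∩ C) = P(C)·P(A|C) = 0.40 × 0.50 = 0.20
By inclusion–exclusion:
P(A ∪ B ∪ C) = 0.48 + 0.44 + 0.40 − 0.18 − 0.20 − 0.20 + 0.10 = 0.84

0.84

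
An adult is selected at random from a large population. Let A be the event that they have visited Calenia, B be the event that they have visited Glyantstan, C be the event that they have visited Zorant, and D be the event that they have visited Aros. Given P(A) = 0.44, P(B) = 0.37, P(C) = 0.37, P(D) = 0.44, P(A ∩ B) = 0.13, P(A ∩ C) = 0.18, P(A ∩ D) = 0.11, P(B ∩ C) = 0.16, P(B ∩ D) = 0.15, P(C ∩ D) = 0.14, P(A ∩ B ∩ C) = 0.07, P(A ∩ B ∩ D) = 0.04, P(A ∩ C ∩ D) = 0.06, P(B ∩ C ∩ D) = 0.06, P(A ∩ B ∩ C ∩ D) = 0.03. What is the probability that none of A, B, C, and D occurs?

By inclusion–exclusion:
P(A ∪ B ∪ C ∪ D) = 0.44 + 0.37 + 0.37 + 0.44 − 0.13 − 0.18 − 0.11 − 0.16 − 0.15 − 0.14 + 0.07 + 0.04 + 0.06 + 0.06 − 0.03 = 0.95
P(none) = 1 − 0.95 = 0.05

0.05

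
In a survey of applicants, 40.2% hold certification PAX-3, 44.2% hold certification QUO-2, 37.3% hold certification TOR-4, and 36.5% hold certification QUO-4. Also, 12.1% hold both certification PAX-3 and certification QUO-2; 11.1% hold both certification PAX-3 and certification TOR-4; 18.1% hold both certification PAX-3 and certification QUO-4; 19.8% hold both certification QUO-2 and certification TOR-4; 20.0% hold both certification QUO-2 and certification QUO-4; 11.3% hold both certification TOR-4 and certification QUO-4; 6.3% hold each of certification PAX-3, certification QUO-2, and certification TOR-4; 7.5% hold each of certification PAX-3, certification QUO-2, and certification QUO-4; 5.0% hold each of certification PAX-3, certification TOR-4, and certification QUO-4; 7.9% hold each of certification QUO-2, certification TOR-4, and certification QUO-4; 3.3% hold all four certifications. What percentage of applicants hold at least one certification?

89.2%

Apply inclusion-exclusion:
P(union) = 40.2 + 44.2 + 37.3 + 36.5 − 12.1 − 11.1 − 18.1 − 19.8 − 20.0 − 11.3 + 6.3 + 7.5 + 5.0 + 7.9 − 3.3 = 89.2%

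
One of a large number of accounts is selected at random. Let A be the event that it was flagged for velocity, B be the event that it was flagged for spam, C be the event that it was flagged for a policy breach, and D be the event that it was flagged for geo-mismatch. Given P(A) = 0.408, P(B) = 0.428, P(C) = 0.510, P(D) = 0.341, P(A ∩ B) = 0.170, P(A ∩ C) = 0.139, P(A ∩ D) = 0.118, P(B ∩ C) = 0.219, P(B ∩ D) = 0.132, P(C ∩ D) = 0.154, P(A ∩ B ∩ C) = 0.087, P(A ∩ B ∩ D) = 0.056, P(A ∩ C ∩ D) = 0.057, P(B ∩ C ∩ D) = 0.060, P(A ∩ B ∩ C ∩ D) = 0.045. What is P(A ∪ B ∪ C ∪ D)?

0.970

Using inclusion–exclusion:
P(A ∪ B ∪ C ∪ D) = 0.408 + 0.428 + 0.510 + 0.341 − 0.170 − 0.139 − 0.118 − 0.219 − 0.132 − 0.154 + 0.087 + 0.056 + 0.057 + 0.060 − 0.045 = 0.970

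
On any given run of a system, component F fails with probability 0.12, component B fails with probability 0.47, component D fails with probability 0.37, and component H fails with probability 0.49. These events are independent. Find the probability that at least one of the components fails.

0.85014568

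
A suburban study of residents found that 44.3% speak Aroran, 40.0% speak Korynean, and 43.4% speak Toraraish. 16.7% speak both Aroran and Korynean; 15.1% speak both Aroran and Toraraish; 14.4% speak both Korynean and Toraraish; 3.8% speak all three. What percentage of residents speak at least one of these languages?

Apply inclusion-exclusion:
P(at least one) = 44.3 + 40.0 + 43.4 − 16.7 − 15.1 − 14.4 + 3.8 = 85.3%

85.3%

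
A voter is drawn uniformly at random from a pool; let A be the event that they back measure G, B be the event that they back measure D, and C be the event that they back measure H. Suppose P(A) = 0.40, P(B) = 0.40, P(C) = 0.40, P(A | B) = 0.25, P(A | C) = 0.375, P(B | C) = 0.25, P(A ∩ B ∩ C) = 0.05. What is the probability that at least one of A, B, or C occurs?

P(A ∩ B) = P(B)·P(A|B) = 0.40 × 0.25 = 0.10
P(A ∩ C) = P(C)·P(A|C) = 0.40 × 0.375 = 0.15
P(B ∩ C) = P(C)·P(B|C) = 0.40 × 0.25 = 0.10
Inclusion–exclusion gives
P(A ∪ B ∪ C) = 0.40 + 0.40 + 0.40 − 0.10 − 0.15 − 0.10 + 0.05 = 0.90

0.90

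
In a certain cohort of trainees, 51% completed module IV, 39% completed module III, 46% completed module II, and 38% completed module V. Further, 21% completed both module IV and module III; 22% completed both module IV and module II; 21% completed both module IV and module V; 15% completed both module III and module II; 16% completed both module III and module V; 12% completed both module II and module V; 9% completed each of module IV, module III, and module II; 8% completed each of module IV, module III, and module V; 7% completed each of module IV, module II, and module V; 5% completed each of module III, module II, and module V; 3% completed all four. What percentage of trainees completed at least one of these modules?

By inclusion-exclusion,
P(≥1) = 51 + 39 + 46 + 38 − 21 − 22 − 21 − 15 − 16 − 12 + 9 + 8 + 7 + 5 − 3 = 93%

93%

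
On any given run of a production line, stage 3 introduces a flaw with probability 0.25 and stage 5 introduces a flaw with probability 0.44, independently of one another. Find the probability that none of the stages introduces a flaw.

P(none) = (1 − 0.25) × (1 − 0.44) = 0.75 × 0.56 = 0.42

0.42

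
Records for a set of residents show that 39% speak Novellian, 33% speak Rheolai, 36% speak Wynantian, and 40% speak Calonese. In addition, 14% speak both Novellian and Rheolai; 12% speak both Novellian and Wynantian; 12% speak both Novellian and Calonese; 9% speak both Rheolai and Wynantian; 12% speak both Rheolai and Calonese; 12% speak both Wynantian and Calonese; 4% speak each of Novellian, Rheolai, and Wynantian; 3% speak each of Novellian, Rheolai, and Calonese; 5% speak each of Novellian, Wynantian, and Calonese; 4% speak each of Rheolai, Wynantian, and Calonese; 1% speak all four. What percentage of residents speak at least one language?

P(≥1) = 39 + 33 + 36 + 40 − 14 − 12 − 12 − 9 − 12 − 12 + 4 + 3 + 5 + 4 − 1 = 92%

92%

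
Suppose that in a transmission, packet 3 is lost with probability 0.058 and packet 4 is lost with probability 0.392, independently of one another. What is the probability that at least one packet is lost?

Since the events are independent, P(none) is the product of the individual non-occurrence probabilities.
P(none) = (1 − 0.058) × (1 − 0.392) = 0.942 × 0.608 = 0.572736
P(at least one) = 1 − 0.572736 = 0.427264

0.427264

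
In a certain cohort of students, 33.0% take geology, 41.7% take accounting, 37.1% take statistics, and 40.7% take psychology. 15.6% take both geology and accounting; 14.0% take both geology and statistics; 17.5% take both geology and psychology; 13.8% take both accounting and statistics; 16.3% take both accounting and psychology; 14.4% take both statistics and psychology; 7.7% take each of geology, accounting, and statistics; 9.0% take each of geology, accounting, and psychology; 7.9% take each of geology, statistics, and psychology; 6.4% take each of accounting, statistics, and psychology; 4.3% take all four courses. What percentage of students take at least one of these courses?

87.6%

Using inclusion–exclusion:
P(union) = 33.0 + 41.7 + 37.1 + 40.7 − 15.6 − 14.0 − 17.5 − 13.8 − 16.3 − 14.4 + 7.7 + 9.0 + 7.9 + 6.4 − 4.3 = 87.6%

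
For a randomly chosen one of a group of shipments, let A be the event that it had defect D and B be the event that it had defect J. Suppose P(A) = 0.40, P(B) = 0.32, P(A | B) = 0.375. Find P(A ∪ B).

P(A ∩ B) = P(B)·P(A|B) = 0.32 × 0.375 = 0.12
P(A ∪ B) = 0.40 + 0.32 − 0.12 = 0.60

0.60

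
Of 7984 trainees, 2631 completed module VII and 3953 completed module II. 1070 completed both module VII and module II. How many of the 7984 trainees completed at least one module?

Using inclusion–exclusion:
|at least one| = 2631 + 3953 − 1070 = 5514

5514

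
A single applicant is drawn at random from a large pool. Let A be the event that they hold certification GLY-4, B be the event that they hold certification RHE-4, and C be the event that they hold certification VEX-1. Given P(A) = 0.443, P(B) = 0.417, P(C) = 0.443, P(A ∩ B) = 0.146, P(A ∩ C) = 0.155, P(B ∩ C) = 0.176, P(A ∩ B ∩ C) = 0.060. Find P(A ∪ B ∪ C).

By inclusion-exclusion,
P(A ∪ B ∪ C) = 0.443 + 0.417 + 0.443 − 0.146 − 0.155 − 0.176 + 0.060 = 0.886

0.886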